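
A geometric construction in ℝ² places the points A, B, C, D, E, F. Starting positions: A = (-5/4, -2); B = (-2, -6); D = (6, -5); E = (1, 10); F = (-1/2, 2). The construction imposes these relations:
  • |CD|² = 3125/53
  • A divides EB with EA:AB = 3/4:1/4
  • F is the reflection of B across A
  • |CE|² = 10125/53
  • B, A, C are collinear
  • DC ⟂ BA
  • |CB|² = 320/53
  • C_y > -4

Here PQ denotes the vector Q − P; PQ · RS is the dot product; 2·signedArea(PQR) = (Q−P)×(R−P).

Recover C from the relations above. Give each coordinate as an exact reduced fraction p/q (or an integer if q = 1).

1. C_x = -82/53  [B, A, C are collinear ∩ DC ⟂ BA]
2. C_y = -190/53  [B, A, C are collinear ∩ DC ⟂ BA]
   → C = (-82/53, -190/53)

C = (-82/53, -190/53)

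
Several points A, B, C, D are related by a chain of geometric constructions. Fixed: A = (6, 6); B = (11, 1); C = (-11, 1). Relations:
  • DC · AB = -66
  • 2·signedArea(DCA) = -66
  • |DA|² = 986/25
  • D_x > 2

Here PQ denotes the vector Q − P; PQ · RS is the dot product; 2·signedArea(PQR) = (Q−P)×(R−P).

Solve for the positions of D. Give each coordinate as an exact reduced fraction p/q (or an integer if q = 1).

1. D_x = 11/5  [2·signedArea(DCA) = -66 ∩ DC · AB = -66]
2. D_y = 1  [2·signedArea(DCA) = -66 ∩ DC · AB = -66]
   → D = (11/5, 1)

D = (11/5, 1)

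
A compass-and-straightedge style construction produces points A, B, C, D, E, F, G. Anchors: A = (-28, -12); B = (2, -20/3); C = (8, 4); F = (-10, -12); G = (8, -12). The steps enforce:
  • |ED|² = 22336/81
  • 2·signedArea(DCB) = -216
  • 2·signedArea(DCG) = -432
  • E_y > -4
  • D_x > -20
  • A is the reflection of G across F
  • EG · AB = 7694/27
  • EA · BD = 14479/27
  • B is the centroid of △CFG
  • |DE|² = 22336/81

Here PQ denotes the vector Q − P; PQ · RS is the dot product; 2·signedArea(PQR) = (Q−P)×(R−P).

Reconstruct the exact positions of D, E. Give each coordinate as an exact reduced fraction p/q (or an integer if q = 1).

D = (-19, -8)
E = (-3, -32/9)

1. D_x = -19  [2·signedArea(DCG) = -432 ∩ 2·signedArea(DCB) = -216]
2. D_y = -8  [2·signedArea(DCG) = -432 ∩ 2·signedArea(DCB) = -216]
   → D = (-19, -8)
3. E_x = -3  [EG · AB = 7694/27 ∩ EA · BD = 14479/27]
4. E_y = -32/9  [EG · AB = 7694/27 ∩ EA · BD = 14479/27]
   → E = (-3, -32/9)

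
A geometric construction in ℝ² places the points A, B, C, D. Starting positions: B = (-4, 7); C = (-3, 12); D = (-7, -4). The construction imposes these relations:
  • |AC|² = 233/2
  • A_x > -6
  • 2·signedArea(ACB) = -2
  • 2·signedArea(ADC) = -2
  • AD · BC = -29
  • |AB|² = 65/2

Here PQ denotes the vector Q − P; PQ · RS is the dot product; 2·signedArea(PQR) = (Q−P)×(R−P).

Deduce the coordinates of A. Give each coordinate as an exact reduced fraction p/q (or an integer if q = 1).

A = (-11/2, 3/2)

1. A_x = -11/2  [2·signedArea(ADC) = -2 ∩ 2·signedArea(ACB) = -2]
2. A_y = 3/2  [2·signedArea(ADC) = -2 ∩ 2·signedArea(ACB) = -2]
   → A = (-11/2, 3/2)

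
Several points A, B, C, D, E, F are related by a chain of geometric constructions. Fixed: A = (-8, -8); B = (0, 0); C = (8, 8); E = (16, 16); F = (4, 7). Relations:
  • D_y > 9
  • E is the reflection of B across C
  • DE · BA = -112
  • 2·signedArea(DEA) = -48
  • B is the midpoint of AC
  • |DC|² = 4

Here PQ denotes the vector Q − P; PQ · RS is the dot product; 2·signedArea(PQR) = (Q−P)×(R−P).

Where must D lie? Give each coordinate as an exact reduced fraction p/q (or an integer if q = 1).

1. D_x = 8  [2·signedArea(DEA) = -48 ∩ DE · BA = -112]
2. D_y = 10  [2·signedArea(DEA) = -48 ∩ DE · BA = -112]
   → D = (8, 10)

D = (8, 10)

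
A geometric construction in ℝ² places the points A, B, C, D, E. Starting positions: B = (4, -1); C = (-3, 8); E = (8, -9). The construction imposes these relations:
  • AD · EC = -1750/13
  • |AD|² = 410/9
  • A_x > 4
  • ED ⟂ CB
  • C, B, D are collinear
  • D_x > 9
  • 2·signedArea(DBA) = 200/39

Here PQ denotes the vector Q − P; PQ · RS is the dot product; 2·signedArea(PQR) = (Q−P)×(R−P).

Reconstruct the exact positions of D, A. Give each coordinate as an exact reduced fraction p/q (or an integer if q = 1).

1. D_x = 122/13  [C, B, D are collinear ∩ ED ⟂ CB]
2. D_y = -103/13  [C, B, D are collinear ∩ ED ⟂ CB]
   → D = (122/13, -103/13)
3. A_x = 187/39  [AD · EC = -1750/13 ∩ 2·signedArea(DBA) = 200/39]
4. A_y = -116/39  [AD · EC = -1750/13 ∩ 2·signedArea(DBA) = 200/39]
   → A = (187/39, -116/39)

A = (187/39, -116/39)
D = (122/13, -103/13)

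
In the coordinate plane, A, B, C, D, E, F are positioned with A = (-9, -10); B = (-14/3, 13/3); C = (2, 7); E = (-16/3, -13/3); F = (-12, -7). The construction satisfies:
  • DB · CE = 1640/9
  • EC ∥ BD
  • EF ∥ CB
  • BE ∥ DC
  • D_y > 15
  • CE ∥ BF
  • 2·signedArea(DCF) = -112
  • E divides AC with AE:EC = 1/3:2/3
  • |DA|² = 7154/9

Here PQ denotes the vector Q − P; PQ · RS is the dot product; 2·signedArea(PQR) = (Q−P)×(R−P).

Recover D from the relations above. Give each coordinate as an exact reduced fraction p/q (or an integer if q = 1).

D = (8/3, 47/3)

1. D_x = 8/3  [BE ∥ DC ∩ EC ∥ BD]
2. D_y = 47/3  [BE ∥ DC ∩ EC ∥ BD]
   → D = (8/3, 47/3)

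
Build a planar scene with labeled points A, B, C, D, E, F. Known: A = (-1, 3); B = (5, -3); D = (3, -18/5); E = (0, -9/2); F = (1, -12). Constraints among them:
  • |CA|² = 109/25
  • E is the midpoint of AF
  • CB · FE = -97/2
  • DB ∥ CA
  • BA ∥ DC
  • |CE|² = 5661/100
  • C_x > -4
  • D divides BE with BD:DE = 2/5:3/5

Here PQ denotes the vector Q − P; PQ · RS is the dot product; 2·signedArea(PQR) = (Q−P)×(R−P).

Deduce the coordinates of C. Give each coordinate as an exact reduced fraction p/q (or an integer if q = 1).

1. C_x = -3  [DB ∥ CA ∩ BA ∥ DC]
2. C_y = 12/5  [DB ∥ CA ∩ BA ∥ DC]
   → C = (-3, 12/5)

C = (-3, 12/5)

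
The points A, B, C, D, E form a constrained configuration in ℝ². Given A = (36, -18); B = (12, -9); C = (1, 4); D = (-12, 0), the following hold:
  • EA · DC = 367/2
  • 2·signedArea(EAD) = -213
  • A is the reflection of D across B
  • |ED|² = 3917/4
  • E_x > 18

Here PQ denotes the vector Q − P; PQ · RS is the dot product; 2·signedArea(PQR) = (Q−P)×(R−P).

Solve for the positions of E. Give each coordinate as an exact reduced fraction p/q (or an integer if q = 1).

1. E_x = 37/2  [EA · DC = 367/2 ∩ 2·signedArea(EAD) = -213]
2. E_y = -7  [EA · DC = 367/2 ∩ 2·signedArea(EAD) = -213]
   → E = (37/2, -7)

E = (37/2, -7)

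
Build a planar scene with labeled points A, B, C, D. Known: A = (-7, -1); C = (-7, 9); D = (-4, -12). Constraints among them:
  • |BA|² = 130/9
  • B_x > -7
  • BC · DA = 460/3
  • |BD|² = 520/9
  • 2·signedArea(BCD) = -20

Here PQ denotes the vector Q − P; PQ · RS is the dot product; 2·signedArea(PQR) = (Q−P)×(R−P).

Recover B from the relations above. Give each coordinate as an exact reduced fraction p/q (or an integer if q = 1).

1. B_x = -6  [2·signedArea(BCD) = -20 ∩ BC · DA = 460/3]
2. B_y = -14/3  [2·signedArea(BCD) = -20 ∩ BC · DA = 460/3]
   → B = (-6, -14/3)

B = (-6, -14/3)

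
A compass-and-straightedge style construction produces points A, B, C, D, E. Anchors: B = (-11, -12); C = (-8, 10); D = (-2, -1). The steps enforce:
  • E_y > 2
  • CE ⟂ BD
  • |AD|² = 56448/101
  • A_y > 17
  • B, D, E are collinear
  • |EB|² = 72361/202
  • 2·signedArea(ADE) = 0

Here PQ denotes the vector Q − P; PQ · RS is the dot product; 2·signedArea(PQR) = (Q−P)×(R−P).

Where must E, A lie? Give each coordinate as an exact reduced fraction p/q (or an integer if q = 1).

1. E_x = 199/202  [B, D, E are collinear ∩ CE ⟂ BD]
2. E_y = 535/202  [B, D, E are collinear ∩ CE ⟂ BD]
   → E = (199/202, 535/202)
3. A_x = 1310/101  [line -737/202·x + 603/202·y + -871/202 = 0 ∩ |AD|² = 56448/101]
4. A_y = 1747/101  [line -737/202·x + 603/202·y + -871/202 = 0 ∩ |AD|² = 56448/101]
   → A = (1310/101, 1747/101)

A = (1310/101, 1747/101)
E = (199/202, 535/202)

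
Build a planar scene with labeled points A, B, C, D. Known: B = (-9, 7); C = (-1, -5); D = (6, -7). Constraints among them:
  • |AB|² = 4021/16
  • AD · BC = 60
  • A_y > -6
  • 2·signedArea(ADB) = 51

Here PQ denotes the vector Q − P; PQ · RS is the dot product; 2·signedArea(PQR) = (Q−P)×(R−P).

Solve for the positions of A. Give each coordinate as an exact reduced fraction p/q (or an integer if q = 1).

A = (3/4, -11/2)

1. A_x = 3/4  [AD · BC = 60 ∩ 2·signedArea(ADB) = 51]
2. A_y = -11/2  [AD · BC = 60 ∩ 2·signedArea(ADB) = 51]
   → A = (3/4, -11/2)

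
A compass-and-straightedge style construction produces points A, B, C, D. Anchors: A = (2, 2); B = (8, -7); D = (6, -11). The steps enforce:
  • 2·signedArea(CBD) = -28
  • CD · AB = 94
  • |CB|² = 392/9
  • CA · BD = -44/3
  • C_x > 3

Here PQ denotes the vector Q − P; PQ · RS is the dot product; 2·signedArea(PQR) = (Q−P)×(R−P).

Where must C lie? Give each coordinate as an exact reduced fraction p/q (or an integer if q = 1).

1. C_x = 10/3  [CD · AB = 94 ∩ 2·signedArea(CBD) = -28]
2. C_y = -7/3  [CD · AB = 94 ∩ 2·signedArea(CBD) = -28]
   → C = (10/3, -7/3)

C = (10/3, -7/3)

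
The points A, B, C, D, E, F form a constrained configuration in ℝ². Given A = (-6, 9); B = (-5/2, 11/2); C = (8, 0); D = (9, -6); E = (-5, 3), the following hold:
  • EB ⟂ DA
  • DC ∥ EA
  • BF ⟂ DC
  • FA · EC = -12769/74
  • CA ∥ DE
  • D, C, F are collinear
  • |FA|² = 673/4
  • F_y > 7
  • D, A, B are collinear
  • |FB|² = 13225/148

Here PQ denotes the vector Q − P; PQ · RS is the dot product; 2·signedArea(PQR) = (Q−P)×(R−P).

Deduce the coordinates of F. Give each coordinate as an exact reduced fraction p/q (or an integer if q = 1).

F = (505/74, 261/37)

1. F_x = 505/74  [D, C, F are collinear ∩ BF ⟂ DC]
2. F_y = 261/37  [D, C, F are collinear ∩ BF ⟂ DC]
   → F = (505/74, 261/37)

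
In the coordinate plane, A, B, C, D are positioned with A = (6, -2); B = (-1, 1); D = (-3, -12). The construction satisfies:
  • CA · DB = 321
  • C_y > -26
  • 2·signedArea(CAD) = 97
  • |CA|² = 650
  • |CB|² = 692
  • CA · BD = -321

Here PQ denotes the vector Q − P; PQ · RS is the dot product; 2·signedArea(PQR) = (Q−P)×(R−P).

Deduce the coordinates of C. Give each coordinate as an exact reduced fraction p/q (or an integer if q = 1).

1. C_x = -5  [2·signedArea(CAD) = 97 ∩ CA · BD = -321]
2. C_y = -25  [2·signedArea(CAD) = 97 ∩ CA · BD = -321]
   → C = (-5, -25)

C = (-5, -25)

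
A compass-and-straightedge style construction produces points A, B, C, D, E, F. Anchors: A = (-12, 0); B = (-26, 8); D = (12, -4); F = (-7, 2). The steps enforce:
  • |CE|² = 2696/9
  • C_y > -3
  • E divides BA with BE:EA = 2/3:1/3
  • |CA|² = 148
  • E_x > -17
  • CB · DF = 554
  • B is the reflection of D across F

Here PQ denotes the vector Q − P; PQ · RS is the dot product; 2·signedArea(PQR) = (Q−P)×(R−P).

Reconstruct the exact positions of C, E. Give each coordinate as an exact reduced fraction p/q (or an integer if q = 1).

1. C_x = 0  [line 19·x + -6·y + -12 = 0 ∩ |CA|² = 148]
2. C_y = -2  [line 19·x + -6·y + -12 = 0 ∩ |CA|² = 148]
   → C = (0, -2)
3. E_x = -50/3  [E divides BA with BE:EA = 2/3:1/3]
4. E_y = 8/3  [E divides BA with BE:EA = 2/3:1/3]
   → E = (-50/3, 8/3)

C = (0, -2)
E = (-50/3, 8/3)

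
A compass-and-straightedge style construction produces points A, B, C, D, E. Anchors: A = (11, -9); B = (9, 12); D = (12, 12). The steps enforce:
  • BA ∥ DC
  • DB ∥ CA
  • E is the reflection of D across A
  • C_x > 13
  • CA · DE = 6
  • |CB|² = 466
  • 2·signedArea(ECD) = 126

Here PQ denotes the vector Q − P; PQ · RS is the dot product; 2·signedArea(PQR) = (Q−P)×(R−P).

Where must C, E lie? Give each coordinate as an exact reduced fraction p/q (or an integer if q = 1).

1. C_x = 14  [DB ∥ CA ∩ BA ∥ DC]
2. C_y = -9  [DB ∥ CA ∩ BA ∥ DC]
   → C = (14, -9)
3. E_x = 10  [E is the reflection of D across A]
4. E_y = -30  [E is the reflection of D across A]
   → E = (10, -30)

C = (14, -9)
E = (10, -30)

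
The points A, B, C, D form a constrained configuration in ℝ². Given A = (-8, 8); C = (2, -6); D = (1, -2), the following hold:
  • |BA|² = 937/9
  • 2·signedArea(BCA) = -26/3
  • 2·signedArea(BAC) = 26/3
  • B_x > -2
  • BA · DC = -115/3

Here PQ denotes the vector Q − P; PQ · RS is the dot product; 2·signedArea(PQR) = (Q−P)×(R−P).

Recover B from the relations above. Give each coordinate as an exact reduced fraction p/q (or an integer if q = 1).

B = (-5/3, 0)

1. B_x = -5/3  [2·signedArea(BCA) = -26/3 ∩ BA · DC = -115/3]
2. B_y = 0  [2·signedArea(BCA) = -26/3 ∩ BA · DC = -115/3]
   → B = (-5/3, 0)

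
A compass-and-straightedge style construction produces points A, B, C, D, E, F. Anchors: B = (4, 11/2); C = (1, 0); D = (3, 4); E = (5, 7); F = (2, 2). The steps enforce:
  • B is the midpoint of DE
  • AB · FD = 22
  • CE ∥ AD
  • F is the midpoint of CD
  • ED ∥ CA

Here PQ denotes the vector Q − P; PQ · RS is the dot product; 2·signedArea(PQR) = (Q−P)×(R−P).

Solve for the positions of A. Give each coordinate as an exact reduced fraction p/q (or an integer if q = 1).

A = (-1, -3)

1. A_x = -1  [CE ∥ AD ∩ ED ∥ CA]
2. A_y = -3  [CE ∥ AD ∩ ED ∥ CA]
   → A = (-1, -3)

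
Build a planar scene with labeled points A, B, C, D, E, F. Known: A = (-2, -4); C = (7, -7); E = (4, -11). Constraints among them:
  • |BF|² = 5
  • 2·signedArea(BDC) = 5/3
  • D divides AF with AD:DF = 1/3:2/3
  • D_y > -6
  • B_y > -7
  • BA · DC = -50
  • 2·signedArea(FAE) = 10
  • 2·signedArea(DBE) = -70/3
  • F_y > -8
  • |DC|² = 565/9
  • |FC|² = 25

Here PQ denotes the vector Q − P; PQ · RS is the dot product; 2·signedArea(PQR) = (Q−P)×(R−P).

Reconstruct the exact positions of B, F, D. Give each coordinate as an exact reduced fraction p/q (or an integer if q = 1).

1. F_x = 2  [line 7·x + 6·y + 28 = 0 ∩ |FC|² = 25]
2. F_y = -7  [line 7·x + 6·y + 28 = 0 ∩ |FC|² = 25]
   → F = (2, -7)
3. D_x = -2/3  [D divides AF with AD:DF = 1/3:2/3]
4. D_y = -5  [D divides AF with AD:DF = 1/3:2/3]
   → D = (-2/3, -5)
5. B_x = 4  [2·signedArea(BDC) = 5/3 ∩ 2·signedArea(DBE) = -70/3]
6. B_y = -6  [2·signedArea(BDC) = 5/3 ∩ 2·signedArea(DBE) = -70/3]
   → B = (4, -6)

B = (4, -6)
D = (-2/3, -5)
F = (2, -7)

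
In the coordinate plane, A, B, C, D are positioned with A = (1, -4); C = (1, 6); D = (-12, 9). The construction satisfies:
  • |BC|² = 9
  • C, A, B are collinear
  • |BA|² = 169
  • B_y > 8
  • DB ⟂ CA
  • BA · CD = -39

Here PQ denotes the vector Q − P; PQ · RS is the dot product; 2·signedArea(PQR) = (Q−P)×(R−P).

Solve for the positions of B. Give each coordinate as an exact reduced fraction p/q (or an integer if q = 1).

1. B_x = 1  [C, A, B are collinear ∩ DB ⟂ CA]
2. B_y = 9  [C, A, B are collinear ∩ DB ⟂ CA]
   → B = (1, 9)

B = (1, 9)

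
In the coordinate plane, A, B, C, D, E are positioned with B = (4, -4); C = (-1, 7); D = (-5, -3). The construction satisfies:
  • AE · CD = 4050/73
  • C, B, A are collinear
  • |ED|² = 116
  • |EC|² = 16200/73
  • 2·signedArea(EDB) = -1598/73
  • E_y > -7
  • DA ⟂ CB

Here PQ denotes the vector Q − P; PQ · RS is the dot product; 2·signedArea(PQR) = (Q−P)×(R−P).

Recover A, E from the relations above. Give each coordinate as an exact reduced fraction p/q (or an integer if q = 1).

1. A_x = 152/73  [C, B, A are collinear ∩ DA ⟂ CB]
2. A_y = 16/73  [C, B, A are collinear ∩ DA ⟂ CB]
   → A = (152/73, 16/73)
3. E_x = 377/73  [2·signedArea(EDB) = -1598/73 ∩ AE · CD = 4050/73]
4. E_y = -479/73  [2·signedArea(EDB) = -1598/73 ∩ AE · CD = 4050/73]
   → E = (377/73, -479/73)

A = (152/73, 16/73)
E = (377/73, -479/73)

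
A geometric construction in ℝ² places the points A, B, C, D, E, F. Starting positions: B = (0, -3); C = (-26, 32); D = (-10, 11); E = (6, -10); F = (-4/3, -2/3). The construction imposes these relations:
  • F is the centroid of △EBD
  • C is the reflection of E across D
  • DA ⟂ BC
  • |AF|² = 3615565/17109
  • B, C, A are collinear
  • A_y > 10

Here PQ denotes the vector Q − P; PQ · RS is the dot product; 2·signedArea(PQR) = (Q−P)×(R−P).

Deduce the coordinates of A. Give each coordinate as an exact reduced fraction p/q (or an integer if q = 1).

A = (-19500/1901, 20547/1901)

1. A_x = -19500/1901  [B, C, A are collinear ∩ DA ⟂ BC]
2. A_y = 20547/1901  [B, C, A are collinear ∩ DA ⟂ BC]
   → A = (-19500/1901, 20547/1901)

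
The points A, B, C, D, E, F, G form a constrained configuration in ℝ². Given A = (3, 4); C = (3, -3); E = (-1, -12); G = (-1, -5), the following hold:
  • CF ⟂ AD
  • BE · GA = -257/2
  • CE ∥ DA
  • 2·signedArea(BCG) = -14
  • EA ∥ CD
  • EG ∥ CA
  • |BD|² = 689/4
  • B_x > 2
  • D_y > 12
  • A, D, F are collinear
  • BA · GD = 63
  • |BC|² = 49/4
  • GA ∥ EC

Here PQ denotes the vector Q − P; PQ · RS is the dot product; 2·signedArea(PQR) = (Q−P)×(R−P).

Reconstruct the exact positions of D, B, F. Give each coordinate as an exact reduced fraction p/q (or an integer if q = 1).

B = (3, 1/2)
D = (7, 13)
F = (39/97, -179/97)

1. D_x = 7  [CE ∥ DA ∩ EA ∥ CD]
2. D_y = 13  [CE ∥ DA ∩ EA ∥ CD]
   → D = (7, 13)
3. B_x = 3  [BA · GD = 63 ∩ 2·signedArea(BCG) = -14]
4. B_y = 1/2  [BA · GD = 63 ∩ 2·signedArea(BCG) = -14]
   → B = (3, 1/2)
5. F_x = 39/97  [A, D, F are collinear ∩ CF ⟂ AD]
6. F_y = -179/97  [A, D, F are collinear ∩ CF ⟂ AD]
   → F = (39/97, -179/97)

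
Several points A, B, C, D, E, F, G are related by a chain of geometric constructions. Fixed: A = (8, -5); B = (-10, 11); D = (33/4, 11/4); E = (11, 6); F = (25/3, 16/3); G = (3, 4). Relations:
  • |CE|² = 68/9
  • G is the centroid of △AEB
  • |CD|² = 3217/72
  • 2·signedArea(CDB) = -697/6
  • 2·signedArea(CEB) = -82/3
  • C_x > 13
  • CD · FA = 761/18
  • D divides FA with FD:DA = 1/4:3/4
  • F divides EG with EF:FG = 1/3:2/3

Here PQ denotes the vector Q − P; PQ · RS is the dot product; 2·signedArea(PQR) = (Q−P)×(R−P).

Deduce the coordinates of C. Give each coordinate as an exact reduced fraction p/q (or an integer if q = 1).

C = (41/3, 20/3)

1. C_x = 41/3  [2·signedArea(CEB) = -82/3 ∩ 2·signedArea(CDB) = -697/6]
2. C_y = 20/3  [2·signedArea(CEB) = -82/3 ∩ 2·signedArea(CDB) = -697/6]
   → C = (41/3, 20/3)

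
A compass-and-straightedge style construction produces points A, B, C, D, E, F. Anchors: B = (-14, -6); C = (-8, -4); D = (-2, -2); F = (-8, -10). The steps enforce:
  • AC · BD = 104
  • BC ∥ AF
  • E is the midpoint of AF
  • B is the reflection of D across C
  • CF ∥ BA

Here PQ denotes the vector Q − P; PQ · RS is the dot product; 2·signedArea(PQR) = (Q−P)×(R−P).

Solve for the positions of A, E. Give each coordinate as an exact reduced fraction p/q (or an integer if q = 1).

A = (-14, -12)
E = (-11, -11)

1. A_x = -14  [BC ∥ AF ∩ CF ∥ BA]
2. A_y = -12  [BC ∥ AF ∩ CF ∥ BA]
   → A = (-14, -12)
3. E_x = -11  [E is the midpoint of AF]
4. E_y = -11  [E is the midpoint of AF]
   → E = (-11, -11)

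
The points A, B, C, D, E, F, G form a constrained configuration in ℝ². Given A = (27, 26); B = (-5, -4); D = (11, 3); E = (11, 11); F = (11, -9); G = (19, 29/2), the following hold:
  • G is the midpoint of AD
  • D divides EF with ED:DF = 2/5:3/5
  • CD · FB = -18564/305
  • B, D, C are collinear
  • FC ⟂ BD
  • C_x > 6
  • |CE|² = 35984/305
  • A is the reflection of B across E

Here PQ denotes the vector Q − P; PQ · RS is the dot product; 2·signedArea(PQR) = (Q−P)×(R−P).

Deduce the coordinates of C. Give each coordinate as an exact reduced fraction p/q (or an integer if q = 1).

1. C_x = 2011/305  [B, D, C are collinear ∩ FC ⟂ BD]
2. C_y = 327/305  [B, D, C are collinear ∩ FC ⟂ BD]
   → C = (2011/305, 327/305)

C = (2011/305, 327/305)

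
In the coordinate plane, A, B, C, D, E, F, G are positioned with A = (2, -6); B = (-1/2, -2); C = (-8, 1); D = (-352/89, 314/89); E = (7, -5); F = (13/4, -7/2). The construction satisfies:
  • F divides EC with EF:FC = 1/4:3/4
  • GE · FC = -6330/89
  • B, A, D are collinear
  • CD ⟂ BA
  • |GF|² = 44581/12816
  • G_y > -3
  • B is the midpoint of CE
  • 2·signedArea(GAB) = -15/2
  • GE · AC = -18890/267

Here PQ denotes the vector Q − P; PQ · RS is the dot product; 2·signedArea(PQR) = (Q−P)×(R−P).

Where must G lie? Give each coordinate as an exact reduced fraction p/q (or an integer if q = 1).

G = (449/267, -665/267)

1. G_x = 449/267  [GE · AC = -18890/267 ∩ 2·signedArea(GAB) = -15/2]
2. G_y = -665/267  [GE · AC = -18890/267 ∩ 2·signedArea(GAB) = -15/2]
   → G = (449/267, -665/267)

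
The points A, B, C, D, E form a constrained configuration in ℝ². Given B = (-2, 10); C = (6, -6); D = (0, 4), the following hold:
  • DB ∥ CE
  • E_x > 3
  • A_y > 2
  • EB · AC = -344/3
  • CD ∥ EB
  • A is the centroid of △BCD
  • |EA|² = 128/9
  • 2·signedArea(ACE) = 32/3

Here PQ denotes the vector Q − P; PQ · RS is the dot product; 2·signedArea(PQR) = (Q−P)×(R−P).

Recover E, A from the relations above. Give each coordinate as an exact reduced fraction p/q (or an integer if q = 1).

A = (4/3, 8/3)
E = (4, 0)

1. E_x = 4  [CD ∥ EB ∩ DB ∥ CE]
2. E_y = 0  [CD ∥ EB ∩ DB ∥ CE]
   → E = (4, 0)
3. A_x = 4/3  [A is the centroid of △BCD]
4. A_y = 8/3  [A is the centroid of △BCD]
   → A = (4/3, 8/3)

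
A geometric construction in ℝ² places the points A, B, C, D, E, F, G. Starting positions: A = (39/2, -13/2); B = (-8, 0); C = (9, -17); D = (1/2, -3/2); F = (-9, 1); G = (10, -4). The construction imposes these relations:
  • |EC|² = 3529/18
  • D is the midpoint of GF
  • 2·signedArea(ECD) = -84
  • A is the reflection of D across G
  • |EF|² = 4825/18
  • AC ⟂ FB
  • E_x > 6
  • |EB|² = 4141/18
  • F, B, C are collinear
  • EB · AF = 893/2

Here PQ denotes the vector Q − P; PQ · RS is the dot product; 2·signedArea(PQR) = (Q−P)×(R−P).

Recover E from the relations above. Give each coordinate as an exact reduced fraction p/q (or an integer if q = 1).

1. E_x = 41/6  [2·signedArea(ECD) = -84 ∩ EB · AF = 893/2]
2. E_y = -19/6  [2·signedArea(ECD) = -84 ∩ EB · AF = 893/2]
   → E = (41/6, -19/6)

E = (41/6, -19/6)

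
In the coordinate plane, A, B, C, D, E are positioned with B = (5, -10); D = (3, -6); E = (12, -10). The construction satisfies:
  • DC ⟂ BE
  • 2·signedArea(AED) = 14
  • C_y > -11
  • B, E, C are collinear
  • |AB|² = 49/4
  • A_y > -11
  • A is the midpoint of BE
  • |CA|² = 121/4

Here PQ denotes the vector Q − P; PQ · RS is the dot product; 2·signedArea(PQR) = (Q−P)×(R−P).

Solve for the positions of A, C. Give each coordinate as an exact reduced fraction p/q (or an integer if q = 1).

1. A_x = 17/2  [A is the midpoint of BE]
2. A_y = -10  [A is the midpoint of BE]
   → A = (17/2, -10)
3. C_x = 3  [B, E, C are collinear ∩ DC ⟂ BE]
4. C_y = -10  [B, E, C are collinear ∩ DC ⟂ BE]
   → C = (3, -10)

A = (17/2, -10)
C = (3, -10)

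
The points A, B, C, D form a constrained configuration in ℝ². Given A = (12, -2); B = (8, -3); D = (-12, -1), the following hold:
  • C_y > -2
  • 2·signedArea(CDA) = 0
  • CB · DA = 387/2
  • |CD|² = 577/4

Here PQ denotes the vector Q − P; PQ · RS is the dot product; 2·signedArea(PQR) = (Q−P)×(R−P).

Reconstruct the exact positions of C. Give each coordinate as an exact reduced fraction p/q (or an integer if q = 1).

C = (0, -3/2)

1. C_x = 0  [2·signedArea(CDA) = 0 ∩ CB · DA = 387/2]
2. C_y = -3/2  [2·signedArea(CDA) = 0 ∩ CB · DA = 387/2]
   → C = (0, -3/2)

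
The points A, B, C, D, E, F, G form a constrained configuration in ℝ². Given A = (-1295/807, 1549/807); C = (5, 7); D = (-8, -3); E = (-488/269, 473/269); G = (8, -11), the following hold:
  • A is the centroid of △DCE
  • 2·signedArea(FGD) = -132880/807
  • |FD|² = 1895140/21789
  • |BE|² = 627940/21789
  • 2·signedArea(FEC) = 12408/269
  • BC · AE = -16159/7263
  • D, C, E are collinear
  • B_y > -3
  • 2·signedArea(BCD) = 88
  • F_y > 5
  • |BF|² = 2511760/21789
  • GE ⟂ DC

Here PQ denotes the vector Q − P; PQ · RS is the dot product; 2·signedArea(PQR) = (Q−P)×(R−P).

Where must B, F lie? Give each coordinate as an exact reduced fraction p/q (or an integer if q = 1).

1. B_x = 3866/2421  [2·signedArea(BCD) = 88 ∩ BC · AE = -16159/7263]
2. B_y = -5779/2421  [2·signedArea(BCD) = 88 ∩ BC · AE = -16159/7263]
   → B = (3866/2421, -5779/2421)
3. F_x = -12650/2421  [2·signedArea(FGD) = -132880/807 ∩ 2·signedArea(FEC) = 12408/269]
4. F_y = 14293/2421  [2·signedArea(FGD) = -132880/807 ∩ 2·signedArea(FEC) = 12408/269]
   → F = (-12650/2421, 14293/2421)

B = (3866/2421, -5779/2421)
F = (-12650/2421, 14293/2421)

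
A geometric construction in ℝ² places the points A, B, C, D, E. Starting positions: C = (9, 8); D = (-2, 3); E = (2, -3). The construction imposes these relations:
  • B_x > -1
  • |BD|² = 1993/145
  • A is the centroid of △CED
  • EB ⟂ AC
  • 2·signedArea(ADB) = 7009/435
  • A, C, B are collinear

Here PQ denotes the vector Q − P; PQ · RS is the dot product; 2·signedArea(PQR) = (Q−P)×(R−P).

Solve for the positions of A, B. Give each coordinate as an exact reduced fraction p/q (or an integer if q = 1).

A = (3, 8/3)
B = (-54/145, -48/145)

1. A_x = 3  [A is the centroid of △CED]
2. A_y = 8/3  [A is the centroid of △CED]
   → A = (3, 8/3)
3. B_x = -54/145  [A, C, B are collinear ∩ EB ⟂ AC]
4. B_y = -48/145  [A, C, B are collinear ∩ EB ⟂ AC]
   → B = (-54/145, -48/145)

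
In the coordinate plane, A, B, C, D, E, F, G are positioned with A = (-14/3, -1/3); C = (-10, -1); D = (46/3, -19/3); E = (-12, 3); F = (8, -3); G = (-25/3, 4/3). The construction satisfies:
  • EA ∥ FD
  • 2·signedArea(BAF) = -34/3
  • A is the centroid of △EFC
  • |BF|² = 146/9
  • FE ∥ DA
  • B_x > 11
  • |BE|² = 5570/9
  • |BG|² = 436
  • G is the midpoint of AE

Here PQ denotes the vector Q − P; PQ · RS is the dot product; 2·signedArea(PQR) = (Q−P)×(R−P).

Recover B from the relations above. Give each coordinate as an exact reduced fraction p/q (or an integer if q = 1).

B = (35/3, -14/3)

1. B_x = 35/3  [line 8/3·x + 38/3·y + 28 = 0 ∩ |BF|² = 146/9]
2. B_y = -14/3  [line 8/3·x + 38/3·y + 28 = 0 ∩ |BF|² = 146/9]
   → B = (35/3, -14/3)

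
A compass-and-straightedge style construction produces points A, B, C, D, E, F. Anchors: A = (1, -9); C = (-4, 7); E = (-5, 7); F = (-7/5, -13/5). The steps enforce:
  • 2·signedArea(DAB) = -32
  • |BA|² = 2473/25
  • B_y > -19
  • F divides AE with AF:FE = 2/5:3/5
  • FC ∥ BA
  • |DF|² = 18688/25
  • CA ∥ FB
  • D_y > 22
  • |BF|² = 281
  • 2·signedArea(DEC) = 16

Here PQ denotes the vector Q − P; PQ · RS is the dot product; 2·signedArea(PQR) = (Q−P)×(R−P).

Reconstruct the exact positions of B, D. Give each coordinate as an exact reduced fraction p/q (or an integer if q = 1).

B = (18/5, -93/5)
D = (-11, 23)

1. B_x = 18/5  [FC ∥ BA ∩ CA ∥ FB]
2. B_y = -93/5  [FC ∥ BA ∩ CA ∥ FB]
   → B = (18/5, -93/5)
3. D_x = -11  [2·signedArea(DAB) = -32 ∩ 2·signedArea(DEC) = 16]
4. D_y = 23  [2·signedArea(DAB) = -32 ∩ 2·signedArea(DEC) = 16]
   → D = (-11, 23)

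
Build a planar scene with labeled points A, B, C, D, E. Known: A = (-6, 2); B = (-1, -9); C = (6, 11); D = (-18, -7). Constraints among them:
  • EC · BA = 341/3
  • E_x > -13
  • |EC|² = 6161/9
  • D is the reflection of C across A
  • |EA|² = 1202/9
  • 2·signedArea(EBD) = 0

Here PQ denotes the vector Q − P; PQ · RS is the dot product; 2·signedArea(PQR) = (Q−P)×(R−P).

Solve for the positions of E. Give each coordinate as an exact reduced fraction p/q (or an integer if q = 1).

1. E_x = -37/3  [2·signedArea(EBD) = 0 ∩ EC · BA = 341/3]
2. E_y = -23/3  [2·signedArea(EBD) = 0 ∩ EC · BA = 341/3]
   → E = (-37/3, -23/3)

E = (-37/3, -23/3)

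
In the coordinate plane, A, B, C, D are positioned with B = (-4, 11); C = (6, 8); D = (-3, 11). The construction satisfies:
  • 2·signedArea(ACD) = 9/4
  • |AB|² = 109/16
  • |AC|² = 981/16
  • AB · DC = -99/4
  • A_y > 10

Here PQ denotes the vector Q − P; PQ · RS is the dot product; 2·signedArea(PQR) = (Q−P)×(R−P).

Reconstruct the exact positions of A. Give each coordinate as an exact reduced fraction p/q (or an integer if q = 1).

1. A_x = -3/2  [AB · DC = -99/4 ∩ 2·signedArea(ACD) = 9/4]
2. A_y = 41/4  [AB · DC = -99/4 ∩ 2·signedArea(ACD) = 9/4]
   → A = (-3/2, 41/4)

A = (-3/2, 41/4)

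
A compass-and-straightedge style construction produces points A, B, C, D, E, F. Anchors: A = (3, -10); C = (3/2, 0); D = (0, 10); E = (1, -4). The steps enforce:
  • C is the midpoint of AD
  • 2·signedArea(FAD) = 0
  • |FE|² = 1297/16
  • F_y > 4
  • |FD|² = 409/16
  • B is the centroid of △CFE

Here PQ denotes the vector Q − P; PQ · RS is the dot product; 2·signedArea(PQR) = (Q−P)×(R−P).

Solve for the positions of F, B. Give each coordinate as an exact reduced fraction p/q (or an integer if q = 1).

B = (13/12, 1/3)
F = (3/4, 5)

1. F_x = 3/4  [line -20·x + -3·y + 30 = 0 ∩ |FE|² = 1297/16]
2. F_y = 5  [line -20·x + -3·y + 30 = 0 ∩ |FE|² = 1297/16]
   → F = (3/4, 5)
3. B_x = 13/12  [B is the centroid of △CFE]
4. B_y = 1/3  [B is the centroid of △CFE]
   → B = (13/12, 1/3)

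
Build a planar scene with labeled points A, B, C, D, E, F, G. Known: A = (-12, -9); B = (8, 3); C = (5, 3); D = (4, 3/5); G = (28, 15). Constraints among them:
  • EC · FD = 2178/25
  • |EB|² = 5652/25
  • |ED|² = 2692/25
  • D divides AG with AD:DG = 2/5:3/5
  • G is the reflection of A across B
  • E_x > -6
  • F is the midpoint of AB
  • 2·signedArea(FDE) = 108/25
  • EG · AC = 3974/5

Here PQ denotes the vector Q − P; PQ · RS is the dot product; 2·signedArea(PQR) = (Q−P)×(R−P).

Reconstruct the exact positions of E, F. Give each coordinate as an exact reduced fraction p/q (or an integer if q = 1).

E = (-26/5, -21/5)
F = (-2, -3)

1. F_x = -2  [F is the midpoint of AB]
2. F_y = -3  [F is the midpoint of AB]
   → F = (-2, -3)
3. E_x = -26/5  [EC · FD = 2178/25 ∩ EG · AC = 3974/5]
4. E_y = -21/5  [EC · FD = 2178/25 ∩ EG · AC = 3974/5]
   → E = (-26/5, -21/5)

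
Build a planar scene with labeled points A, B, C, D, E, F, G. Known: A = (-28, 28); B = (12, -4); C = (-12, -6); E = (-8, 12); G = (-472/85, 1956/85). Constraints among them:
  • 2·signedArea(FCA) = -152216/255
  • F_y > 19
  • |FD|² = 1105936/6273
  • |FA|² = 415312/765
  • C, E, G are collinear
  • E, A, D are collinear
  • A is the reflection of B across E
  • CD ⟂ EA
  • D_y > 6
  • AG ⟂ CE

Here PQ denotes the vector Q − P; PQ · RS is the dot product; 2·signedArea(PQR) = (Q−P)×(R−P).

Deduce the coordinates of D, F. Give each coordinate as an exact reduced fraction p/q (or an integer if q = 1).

D = (-68/41, 284/41)
F = (-1624/255, 1644/85)

1. D_x = -68/41  [E, A, D are collinear ∩ CD ⟂ EA]
2. D_y = 284/41  [E, A, D are collinear ∩ CD ⟂ EA]
   → D = (-68/41, 284/41)
3. F_x = -1624/255  [line -34·x + -16·y + 23696/255 = 0 ∩ |FD|² = 1105936/6273]
4. F_y = 1644/85  [line -34·x + -16·y + 23696/255 = 0 ∩ |FD|² = 1105936/6273]
   → F = (-1624/255, 1644/85)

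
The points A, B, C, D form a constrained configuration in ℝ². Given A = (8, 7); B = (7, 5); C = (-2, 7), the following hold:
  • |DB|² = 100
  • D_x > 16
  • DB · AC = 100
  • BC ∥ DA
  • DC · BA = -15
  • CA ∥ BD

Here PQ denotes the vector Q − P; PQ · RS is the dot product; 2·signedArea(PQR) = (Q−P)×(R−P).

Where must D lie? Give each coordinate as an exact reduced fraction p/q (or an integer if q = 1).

D = (17, 5)

1. D_x = 17  [BC ∥ DA ∩ CA ∥ BD]
2. D_y = 5  [BC ∥ DA ∩ CA ∥ BD]
   → D = (17, 5)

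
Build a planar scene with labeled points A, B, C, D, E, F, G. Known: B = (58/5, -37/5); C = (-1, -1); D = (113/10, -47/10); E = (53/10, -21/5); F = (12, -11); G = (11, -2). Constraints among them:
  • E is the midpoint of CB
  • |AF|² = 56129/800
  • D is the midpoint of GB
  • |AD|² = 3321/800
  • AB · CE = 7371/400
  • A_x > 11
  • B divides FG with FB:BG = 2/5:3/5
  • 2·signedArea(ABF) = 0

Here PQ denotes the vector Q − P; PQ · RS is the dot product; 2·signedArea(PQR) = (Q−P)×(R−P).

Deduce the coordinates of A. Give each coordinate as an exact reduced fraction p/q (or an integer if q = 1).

A = (443/40, -107/40)

1. A_x = 443/40  [2·signedArea(ABF) = 0 ∩ AB · CE = 7371/400]
2. A_y = -107/40  [2·signedArea(ABF) = 0 ∩ AB · CE = 7371/400]
   → A = (443/40, -107/40)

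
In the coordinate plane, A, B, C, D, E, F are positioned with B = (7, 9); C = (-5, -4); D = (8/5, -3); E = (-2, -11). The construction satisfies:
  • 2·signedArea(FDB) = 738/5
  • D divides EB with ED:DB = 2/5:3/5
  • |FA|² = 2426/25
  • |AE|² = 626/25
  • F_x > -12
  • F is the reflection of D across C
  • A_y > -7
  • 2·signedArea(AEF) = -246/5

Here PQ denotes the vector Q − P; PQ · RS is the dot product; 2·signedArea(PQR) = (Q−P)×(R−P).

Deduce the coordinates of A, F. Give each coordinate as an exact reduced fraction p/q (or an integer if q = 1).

1. F_x = -58/5  [F is the reflection of D across C]
2. F_y = -5  [F is the reflection of D across C]
   → F = (-58/5, -5)
3. A_x = -9/5  [line -6·x + -48/5·y + -342/5 = 0 ∩ |AE|² = 626/25]
4. A_y = -6  [line -6·x + -48/5·y + -342/5 = 0 ∩ |AE|² = 626/25]
   → A = (-9/5, -6)

A = (-9/5, -6)
F = (-58/5, -5)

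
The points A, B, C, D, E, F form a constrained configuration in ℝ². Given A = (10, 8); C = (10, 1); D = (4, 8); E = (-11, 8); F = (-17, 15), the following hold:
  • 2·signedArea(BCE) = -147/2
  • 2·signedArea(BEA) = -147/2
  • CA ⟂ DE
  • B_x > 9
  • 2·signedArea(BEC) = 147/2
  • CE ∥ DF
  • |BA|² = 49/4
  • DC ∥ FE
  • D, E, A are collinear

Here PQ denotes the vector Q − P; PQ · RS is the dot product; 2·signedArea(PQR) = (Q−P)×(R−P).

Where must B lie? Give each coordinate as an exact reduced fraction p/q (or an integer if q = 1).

B = (10, 9/2)

1. B_x = 10  [2·signedArea(BEC) = 147/2 ∩ 2·signedArea(BEA) = -147/2]
2. B_y = 9/2  [2·signedArea(BEC) = 147/2 ∩ 2·signedArea(BEA) = -147/2]
   → B = (10, 9/2)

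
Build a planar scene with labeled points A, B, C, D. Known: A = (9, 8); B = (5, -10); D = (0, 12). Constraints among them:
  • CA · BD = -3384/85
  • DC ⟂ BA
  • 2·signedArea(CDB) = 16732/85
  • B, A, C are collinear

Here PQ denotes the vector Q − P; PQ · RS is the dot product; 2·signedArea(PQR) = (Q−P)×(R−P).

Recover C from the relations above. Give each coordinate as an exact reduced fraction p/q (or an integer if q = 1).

1. C_x = 801/85  [B, A, C are collinear ∩ DC ⟂ BA]
2. C_y = 842/85  [B, A, C are collinear ∩ DC ⟂ BA]
   → C = (801/85, 842/85)

C = (801/85, 842/85)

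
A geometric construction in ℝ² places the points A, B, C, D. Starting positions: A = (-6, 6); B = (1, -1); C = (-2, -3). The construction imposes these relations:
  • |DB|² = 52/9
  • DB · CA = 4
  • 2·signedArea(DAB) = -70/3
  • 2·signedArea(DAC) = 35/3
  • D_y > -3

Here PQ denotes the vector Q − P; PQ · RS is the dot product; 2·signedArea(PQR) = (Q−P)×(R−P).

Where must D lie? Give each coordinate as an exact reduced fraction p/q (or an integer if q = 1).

D = (-1, -7/3)

1. D_x = -1  [2·signedArea(DAC) = 35/3 ∩ 2·signedArea(DAB) = -70/3]
2. D_y = -7/3  [2·signedArea(DAC) = 35/3 ∩ 2·signedArea(DAB) = -70/3]
   → D = (-1, -7/3)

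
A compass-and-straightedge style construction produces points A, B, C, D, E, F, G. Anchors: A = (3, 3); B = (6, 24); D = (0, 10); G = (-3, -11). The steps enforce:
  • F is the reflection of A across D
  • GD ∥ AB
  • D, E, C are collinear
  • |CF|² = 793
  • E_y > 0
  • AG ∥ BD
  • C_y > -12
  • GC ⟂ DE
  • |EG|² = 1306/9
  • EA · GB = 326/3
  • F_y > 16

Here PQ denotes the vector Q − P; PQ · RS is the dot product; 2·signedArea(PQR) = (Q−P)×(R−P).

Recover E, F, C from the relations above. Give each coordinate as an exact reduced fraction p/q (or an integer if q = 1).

1. E_x = 0  [line -9·x + -35·y + 70/3 = 0 ∩ |EG|² = 1306/9]
2. E_y = 2/3  [line -9·x + -35·y + 70/3 = 0 ∩ |EG|² = 1306/9]
   → E = (0, 2/3)
3. F_x = -3  [F is the reflection of A across D]
4. F_y = 17  [F is the reflection of A across D]
   → F = (-3, 17)
5. C_x = 0  [D, E, C are collinear ∩ GC ⟂ DE]
6. C_y = -11  [D, E, C are collinear ∩ GC ⟂ DE]
   → C = (0, -11)

C = (0, -11)
E = (0, 2/3)
F = (-3, 17)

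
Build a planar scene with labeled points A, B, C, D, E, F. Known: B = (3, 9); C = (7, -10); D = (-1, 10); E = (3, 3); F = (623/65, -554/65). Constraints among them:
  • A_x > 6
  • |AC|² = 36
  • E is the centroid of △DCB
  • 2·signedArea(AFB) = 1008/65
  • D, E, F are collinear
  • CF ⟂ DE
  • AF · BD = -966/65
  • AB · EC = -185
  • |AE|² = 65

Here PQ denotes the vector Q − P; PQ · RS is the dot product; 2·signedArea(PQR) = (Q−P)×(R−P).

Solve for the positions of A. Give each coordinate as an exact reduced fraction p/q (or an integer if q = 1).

A = (7, -4)

1. A_x = 7  [AF · BD = -966/65 ∩ AB · EC = -185]
2. A_y = -4  [AF · BD = -966/65 ∩ AB · EC = -185]
   → A = (7, -4)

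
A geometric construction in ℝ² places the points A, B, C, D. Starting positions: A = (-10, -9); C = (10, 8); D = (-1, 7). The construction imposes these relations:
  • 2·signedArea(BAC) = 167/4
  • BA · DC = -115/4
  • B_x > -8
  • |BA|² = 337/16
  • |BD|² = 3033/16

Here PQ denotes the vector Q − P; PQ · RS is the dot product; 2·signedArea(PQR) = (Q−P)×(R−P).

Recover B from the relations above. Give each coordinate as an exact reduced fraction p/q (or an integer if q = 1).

1. B_x = -31/4  [2·signedArea(BAC) = 167/4 ∩ BA · DC = -115/4]
2. B_y = -5  [2·signedArea(BAC) = 167/4 ∩ BA · DC = -115/4]
   → B = (-31/4, -5)

B = (-31/4, -5)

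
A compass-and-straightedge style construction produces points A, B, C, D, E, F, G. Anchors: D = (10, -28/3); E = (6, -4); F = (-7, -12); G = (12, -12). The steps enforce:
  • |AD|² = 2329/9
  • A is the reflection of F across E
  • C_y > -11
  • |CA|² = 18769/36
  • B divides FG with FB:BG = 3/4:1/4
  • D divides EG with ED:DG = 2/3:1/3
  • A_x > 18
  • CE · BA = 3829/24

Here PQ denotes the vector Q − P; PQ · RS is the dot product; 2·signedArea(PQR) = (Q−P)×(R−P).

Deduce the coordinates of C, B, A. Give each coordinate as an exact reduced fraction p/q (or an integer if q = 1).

1. B_x = 29/4  [B divides FG with FB:BG = 3/4:1/4]
2. B_y = -12  [B divides FG with FB:BG = 3/4:1/4]
   → B = (29/4, -12)
3. A_x = 19  [A is the reflection of F across E]
4. A_y = 4  [A is the reflection of F across E]
   → A = (19, 4)
5. C_x = 3/2  [line -47/4·x + -16·y + -3673/24 = 0 ∩ |CA|² = 18769/36]
6. C_y = -32/3  [line -47/4·x + -16·y + -3673/24 = 0 ∩ |CA|² = 18769/36]
   → C = (3/2, -32/3)

A = (19, 4)
B = (29/4, -12)
C = (3/2, -32/3)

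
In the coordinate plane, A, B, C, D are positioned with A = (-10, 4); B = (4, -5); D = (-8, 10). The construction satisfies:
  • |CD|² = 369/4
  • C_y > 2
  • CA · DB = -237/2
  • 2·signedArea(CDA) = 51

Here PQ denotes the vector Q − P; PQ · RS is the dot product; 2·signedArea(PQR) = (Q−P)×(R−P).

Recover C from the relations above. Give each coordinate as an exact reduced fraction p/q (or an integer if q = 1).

C = (-2, 5/2)

1. C_x = -2  [CA · DB = -237/2 ∩ 2·signedArea(CDA) = 51]
2. C_y = 5/2  [CA · DB = -237/2 ∩ 2·signedArea(CDA) = 51]
   → C = (-2, 5/2)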